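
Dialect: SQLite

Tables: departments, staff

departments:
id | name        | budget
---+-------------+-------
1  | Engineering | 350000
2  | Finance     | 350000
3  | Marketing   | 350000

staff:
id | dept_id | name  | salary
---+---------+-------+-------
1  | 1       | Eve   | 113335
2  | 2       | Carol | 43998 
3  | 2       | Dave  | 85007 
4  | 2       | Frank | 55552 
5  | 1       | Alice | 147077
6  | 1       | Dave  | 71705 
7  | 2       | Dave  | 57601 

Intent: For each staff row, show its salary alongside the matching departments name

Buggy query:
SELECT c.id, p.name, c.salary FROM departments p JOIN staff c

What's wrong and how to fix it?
Bug: JOIN with no ON clause produces a cartesian product; every staff row pairs with every departments row

Fix: Add ON c.dept_id = p.id to the JOIN

Corrected query:
SELECT c.id, p.name, c.salary FROM departments p JOIN staff c ON c.dept_id = p.id

Result:
id | name        | salary
---+-------------+-------
1  | Engineering | 113335
2  | Finance     | 43998 
3  | Finance     | 85007 
4  | Finance     | 55552 
5  | Engineering | 147077
6  | Engineering | 71705 
7  | Finance     | 57601 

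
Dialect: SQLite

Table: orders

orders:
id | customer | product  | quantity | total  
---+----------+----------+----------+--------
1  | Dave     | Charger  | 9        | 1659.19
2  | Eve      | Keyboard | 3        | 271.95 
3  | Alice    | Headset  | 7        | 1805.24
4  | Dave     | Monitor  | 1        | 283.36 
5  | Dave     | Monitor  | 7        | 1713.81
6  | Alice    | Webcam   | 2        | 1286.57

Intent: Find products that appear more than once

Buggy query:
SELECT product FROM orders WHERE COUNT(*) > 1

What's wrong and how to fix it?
Bug: WHERE can't reference COUNT(*); aggregates are computed after WHERE

Fix: GROUP BY product, then filter groups with HAVING COUNT(*) > 1

Corrected query:
SELECT product FROM orders GROUP BY product HAVING COUNT(*) > 1

Result:
product
-------
Monitor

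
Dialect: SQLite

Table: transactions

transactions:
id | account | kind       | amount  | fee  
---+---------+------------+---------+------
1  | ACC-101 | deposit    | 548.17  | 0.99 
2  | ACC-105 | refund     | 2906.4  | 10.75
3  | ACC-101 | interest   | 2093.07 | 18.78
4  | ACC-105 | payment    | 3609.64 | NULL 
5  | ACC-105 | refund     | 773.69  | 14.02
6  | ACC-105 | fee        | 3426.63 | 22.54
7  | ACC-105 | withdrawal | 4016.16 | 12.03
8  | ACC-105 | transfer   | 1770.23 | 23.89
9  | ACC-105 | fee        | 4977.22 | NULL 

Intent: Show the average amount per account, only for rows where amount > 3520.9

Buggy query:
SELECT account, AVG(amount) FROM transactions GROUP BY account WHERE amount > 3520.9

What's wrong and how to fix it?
Bug: Row-level WHERE must come before GROUP BY in the clause order

Fix: Place WHERE between FROM and GROUP BY

Corrected query:
SELECT account, AVG(amount) FROM transactions WHERE amount > 3520.9 GROUP BY account

Result:
account | AVG(amount)
--------+------------
ACC-105 | 4201.006667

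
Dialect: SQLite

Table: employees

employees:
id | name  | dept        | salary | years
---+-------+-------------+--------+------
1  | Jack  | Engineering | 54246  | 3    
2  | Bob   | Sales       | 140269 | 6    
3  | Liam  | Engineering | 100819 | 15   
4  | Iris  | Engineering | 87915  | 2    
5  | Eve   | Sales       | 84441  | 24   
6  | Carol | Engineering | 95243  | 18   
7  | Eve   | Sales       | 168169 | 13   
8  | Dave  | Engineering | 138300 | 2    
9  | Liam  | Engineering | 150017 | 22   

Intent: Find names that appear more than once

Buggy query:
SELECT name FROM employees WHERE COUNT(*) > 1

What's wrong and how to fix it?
Bug: WHERE can't reference COUNT(*); aggregates are computed after WHERE

Fix: GROUP BY name, then filter groups with HAVING COUNT(*) > 1

Corrected query:
SELECT name FROM employees GROUP BY name HAVING COUNT(*) > 1

Result:
name
----
Eve 
Liam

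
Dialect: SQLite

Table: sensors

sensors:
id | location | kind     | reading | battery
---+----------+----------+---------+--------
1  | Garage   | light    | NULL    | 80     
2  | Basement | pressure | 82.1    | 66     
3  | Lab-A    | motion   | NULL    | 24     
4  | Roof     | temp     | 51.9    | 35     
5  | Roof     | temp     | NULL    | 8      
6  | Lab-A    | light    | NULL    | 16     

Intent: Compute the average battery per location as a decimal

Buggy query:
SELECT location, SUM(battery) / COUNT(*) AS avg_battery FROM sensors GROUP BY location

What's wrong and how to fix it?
Bug: SUM(battery) and COUNT(*) are both integers; the division truncates the fractional part

Fix: Cast one side to REAL so the division keeps the fractional part

Corrected query:
SELECT location, SUM(battery) * 1.0 / COUNT(*) AS avg_battery FROM sensors GROUP BY location

Result:
location | avg_battery
---------+------------
Basement | 66         
Garage   | 80         
Lab-A    | 20         
Roof     | 21.5       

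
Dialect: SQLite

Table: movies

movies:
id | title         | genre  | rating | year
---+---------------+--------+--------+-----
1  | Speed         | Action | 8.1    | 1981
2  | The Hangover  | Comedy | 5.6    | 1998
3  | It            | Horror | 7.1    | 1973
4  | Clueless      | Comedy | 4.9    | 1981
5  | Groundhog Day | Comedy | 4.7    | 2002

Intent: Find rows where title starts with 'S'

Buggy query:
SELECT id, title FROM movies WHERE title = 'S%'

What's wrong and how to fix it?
Bug: '=' compares the literal string including the % character; pattern matching needs LIKE

Fix: Use LIKE for wildcard pattern matching

Corrected query:
SELECT id, title FROM movies WHERE title LIKE 'S%'

Result:
id | title
---+------
1  | Speed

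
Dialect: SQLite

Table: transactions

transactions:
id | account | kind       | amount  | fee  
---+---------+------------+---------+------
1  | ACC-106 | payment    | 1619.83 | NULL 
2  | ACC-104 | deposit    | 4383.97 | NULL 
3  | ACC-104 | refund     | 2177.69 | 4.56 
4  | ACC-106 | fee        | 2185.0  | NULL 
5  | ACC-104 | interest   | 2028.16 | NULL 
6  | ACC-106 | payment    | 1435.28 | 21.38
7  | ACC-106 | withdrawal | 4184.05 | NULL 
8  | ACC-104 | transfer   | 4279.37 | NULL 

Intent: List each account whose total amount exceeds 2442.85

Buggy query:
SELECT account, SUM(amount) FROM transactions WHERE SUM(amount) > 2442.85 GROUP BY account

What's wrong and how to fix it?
Bug: Aggregate functions cannot appear in a WHERE clause

Fix: Move the aggregate condition to a HAVING clause

Corrected query:
SELECT account, SUM(amount) FROM transactions GROUP BY account HAVING SUM(amount) > 2442.85

Result:
account | SUM(amount)
--------+------------
ACC-104 | 12869.19   
ACC-106 | 9424.16    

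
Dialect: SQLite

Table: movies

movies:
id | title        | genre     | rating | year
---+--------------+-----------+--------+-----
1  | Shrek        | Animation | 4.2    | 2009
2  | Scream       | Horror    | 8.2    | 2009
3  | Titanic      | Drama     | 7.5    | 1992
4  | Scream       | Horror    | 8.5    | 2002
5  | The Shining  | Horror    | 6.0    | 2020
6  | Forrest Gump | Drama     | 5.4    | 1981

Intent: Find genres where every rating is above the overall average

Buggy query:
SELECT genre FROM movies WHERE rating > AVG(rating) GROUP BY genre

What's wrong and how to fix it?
Bug: AVG() is an aggregate; it can't sit directly in WHERE

Fix: Use a subquery for AVG and a HAVING MIN(...) filter so the condition holds for every row in the group

Corrected query:
SELECT genre FROM movies GROUP BY genre HAVING MIN(rating) > (SELECT AVG(rating) FROM movies)

Result:
(no rows)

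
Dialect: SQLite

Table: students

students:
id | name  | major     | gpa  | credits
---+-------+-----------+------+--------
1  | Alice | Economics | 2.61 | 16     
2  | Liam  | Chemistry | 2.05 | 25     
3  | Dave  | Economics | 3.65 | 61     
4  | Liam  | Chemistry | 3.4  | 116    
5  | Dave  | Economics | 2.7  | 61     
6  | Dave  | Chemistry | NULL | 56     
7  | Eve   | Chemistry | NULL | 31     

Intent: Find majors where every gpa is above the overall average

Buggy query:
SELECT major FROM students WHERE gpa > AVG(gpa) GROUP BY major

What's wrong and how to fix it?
Bug: AVG() is an aggregate; it can't sit directly in WHERE

Fix: Use a subquery for AVG and a HAVING MIN(...) filter so the condition holds for every row in the group

Corrected query:
SELECT major FROM students GROUP BY major HAVING MIN(gpa) > (SELECT AVG(gpa) FROM students)

Result:
(no rows)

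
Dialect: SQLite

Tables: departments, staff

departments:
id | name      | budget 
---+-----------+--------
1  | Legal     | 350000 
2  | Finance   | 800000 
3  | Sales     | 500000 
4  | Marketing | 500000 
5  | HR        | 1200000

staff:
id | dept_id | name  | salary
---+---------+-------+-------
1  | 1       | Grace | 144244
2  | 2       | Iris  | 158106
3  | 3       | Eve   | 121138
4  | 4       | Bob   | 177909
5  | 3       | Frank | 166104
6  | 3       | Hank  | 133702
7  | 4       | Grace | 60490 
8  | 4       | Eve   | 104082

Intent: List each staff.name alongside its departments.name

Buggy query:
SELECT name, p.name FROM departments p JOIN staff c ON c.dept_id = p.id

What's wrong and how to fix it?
Bug: Both tables have a 'name' column; the unqualified reference is ambiguous

Fix: Qualify the column with its table alias (c.name)

Corrected query:
SELECT c.name, p.name FROM departments p JOIN staff c ON c.dept_id = p.id

Result:
name  | name     
------+----------
Grace | Legal    
Iris  | Finance  
Eve   | Sales    
Bob   | Marketing
Frank | Sales    
Hank  | Sales    
Grace | Marketing
Eve   | Marketing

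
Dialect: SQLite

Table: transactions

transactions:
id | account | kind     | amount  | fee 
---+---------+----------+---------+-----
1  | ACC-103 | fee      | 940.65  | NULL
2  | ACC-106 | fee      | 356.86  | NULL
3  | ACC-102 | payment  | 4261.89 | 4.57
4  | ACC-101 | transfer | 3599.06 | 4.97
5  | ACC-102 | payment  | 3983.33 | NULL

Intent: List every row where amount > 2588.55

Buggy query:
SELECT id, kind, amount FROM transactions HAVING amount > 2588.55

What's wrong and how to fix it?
Bug: HAVING filters the output of aggregation, but this query has no GROUP BY and no aggregate functions, so SQLite rejects it (HAVING clause on a non-aggregate query); the condition here is per row

Fix: Replace HAVING with WHERE since the condition applies to individual rows

Corrected query:
SELECT id, kind, amount FROM transactions WHERE amount > 2588.55

Result:
id | kind     | amount 
---+----------+--------
3  | payment  | 4261.89
4  | transfer | 3599.06
5  | payment  | 3983.33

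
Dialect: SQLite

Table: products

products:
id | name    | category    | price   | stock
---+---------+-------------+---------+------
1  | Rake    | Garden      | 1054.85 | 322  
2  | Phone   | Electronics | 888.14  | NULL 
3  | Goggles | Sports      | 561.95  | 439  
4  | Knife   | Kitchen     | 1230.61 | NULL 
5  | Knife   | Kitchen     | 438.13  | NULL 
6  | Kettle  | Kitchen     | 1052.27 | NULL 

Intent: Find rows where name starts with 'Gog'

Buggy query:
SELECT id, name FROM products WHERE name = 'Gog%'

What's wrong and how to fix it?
Bug: Wildcards only work with LIKE; '=' treats '%' as a literal character

Fix: Use LIKE for wildcard pattern matching

Corrected query:
SELECT id, name FROM products WHERE name LIKE 'Gog%'

Result:
id | name   
---+--------
3  | Goggles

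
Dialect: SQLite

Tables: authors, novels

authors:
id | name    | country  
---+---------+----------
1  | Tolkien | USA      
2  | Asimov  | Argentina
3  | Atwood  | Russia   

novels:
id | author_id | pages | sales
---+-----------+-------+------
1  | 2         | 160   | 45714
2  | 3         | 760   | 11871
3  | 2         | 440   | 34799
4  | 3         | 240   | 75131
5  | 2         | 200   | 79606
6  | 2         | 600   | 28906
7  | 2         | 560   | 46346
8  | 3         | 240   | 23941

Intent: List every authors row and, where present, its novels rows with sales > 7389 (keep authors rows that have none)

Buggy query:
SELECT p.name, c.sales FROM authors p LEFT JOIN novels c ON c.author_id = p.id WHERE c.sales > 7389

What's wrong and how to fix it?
Bug: Filtering c.sales in WHERE discards the NULL rows produced by LEFT JOIN, turning it into an inner join

Fix: Put 'c.sales > 7389' in the JOIN's ON clause instead of WHERE

Corrected query:
SELECT p.name, c.sales FROM authors p LEFT JOIN novels c ON c.author_id = p.id AND c.sales > 7389

Result:
name    | sales
--------+------
Tolkien | NULL 
Asimov  | 28906
Asimov  | 34799
Asimov  | 45714
Asimov  | 46346
Asimov  | 79606
Atwood  | 11871
Atwood  | 23941
Atwood  | 75131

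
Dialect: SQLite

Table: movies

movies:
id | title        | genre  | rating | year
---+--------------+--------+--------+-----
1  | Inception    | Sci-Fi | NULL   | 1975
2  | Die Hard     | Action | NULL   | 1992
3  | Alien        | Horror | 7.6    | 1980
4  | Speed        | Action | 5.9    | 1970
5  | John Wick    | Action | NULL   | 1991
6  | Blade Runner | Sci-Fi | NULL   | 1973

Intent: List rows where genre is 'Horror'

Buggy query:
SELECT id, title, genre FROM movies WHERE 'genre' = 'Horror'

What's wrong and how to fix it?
Bug: Single quotes denote string literals in SQL; the column name is being compared as a constant string

Fix: Remove the quotes around the column name (or use double quotes for an identifier)

Corrected query:
SELECT id, title, genre FROM movies WHERE genre = 'Horror'

Result:
id | title | genre 
---+-------+-------
3  | Alien | Horror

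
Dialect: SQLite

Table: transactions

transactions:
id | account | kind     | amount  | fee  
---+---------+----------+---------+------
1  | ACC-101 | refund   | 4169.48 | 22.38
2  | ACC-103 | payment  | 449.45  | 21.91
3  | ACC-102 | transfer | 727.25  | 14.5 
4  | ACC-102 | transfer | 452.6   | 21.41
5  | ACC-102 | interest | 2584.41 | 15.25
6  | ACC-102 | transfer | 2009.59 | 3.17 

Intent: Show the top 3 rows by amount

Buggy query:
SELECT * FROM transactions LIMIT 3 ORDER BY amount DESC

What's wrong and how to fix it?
Bug: ORDER BY cannot follow LIMIT; LIMIT is the final clause

Fix: Sort with ORDER BY, then apply LIMIT

Corrected query:
SELECT * FROM transactions ORDER BY amount DESC LIMIT 3

Result:
id | account | kind     | amount  | fee  
---+---------+----------+---------+------
1  | ACC-101 | refund   | 4169.48 | 22.38
5  | ACC-102 | interest | 2584.41 | 15.25
6  | ACC-102 | transfer | 2009.59 | 3.17 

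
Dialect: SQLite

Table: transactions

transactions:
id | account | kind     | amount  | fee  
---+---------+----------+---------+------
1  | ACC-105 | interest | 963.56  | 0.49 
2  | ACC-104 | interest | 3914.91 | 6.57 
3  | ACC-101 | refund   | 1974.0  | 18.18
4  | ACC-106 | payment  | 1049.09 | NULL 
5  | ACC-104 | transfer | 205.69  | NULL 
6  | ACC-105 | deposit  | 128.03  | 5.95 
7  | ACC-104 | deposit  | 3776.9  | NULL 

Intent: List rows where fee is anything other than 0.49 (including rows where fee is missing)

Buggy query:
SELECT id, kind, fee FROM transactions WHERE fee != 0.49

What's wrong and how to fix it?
Bug: Inequality against NULL is unknown, not true; rows with NULL are dropped

Fix: Handle NULL separately with IS NULL alongside the inequality

Corrected query:
SELECT id, kind, fee FROM transactions WHERE fee != 0.49 OR fee IS NULL

Result:
id | kind     | fee  
---+----------+------
2  | interest | 6.57 
3  | refund   | 18.18
4  | payment  | NULL 
5  | transfer | NULL 
6  | deposit  | 5.95 
7  | deposit  | NULL 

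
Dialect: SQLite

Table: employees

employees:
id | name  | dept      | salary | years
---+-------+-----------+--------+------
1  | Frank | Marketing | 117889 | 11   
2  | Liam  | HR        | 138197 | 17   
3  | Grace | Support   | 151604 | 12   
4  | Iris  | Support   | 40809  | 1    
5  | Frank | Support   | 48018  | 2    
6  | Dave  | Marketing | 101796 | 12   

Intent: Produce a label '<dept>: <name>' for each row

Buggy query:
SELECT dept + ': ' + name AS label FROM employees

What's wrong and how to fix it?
Bug: SQLite uses || for string concatenation; + coerces text to numbers (yielding 0)

Fix: Replace + with || to concatenate text

Corrected query:
SELECT dept || ': ' || name AS label FROM employees

Result:
label           
----------------
Marketing: Frank
HR: Liam        
Support: Grace  
Support: Iris   
Support: Frank  
Marketing: Dave 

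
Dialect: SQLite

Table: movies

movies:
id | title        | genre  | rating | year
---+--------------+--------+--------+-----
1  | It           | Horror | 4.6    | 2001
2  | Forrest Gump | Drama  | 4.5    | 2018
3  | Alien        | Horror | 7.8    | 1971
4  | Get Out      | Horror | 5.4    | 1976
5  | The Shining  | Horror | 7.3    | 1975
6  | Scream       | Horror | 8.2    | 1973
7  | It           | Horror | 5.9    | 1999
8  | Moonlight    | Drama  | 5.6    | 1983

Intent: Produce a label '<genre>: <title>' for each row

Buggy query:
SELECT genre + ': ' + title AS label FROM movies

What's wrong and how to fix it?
Bug: '+' is numeric addition; on text columns SQLite converts them to 0 instead of concatenating

Fix: Use the || operator for string concatenation

Corrected query:
SELECT genre || ': ' || title AS label FROM movies

Result:
label              
-------------------
Horror: It         
Drama: Forrest Gump
Horror: Alien      
Horror: Get Out    
Horror: The Shining
Horror: Scream     
Horror: It         
Drama: Moonlight   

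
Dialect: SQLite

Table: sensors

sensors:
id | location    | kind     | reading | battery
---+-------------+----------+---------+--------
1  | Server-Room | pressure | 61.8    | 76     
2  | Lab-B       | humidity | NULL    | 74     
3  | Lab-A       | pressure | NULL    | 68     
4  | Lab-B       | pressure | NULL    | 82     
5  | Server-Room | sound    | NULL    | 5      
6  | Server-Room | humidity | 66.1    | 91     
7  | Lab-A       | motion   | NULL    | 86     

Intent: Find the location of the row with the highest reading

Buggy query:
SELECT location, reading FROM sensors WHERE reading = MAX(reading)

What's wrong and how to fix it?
Bug: MAX(reading) is an aggregate and cannot be used directly in WHERE

Fix: Use a subquery: WHERE reading = (SELECT MAX(reading) FROM sensors)

Corrected query:
SELECT location, reading FROM sensors WHERE reading = (SELECT MAX(reading) FROM sensors)

Result:
location    | reading
------------+--------
Server-Room | 66.1   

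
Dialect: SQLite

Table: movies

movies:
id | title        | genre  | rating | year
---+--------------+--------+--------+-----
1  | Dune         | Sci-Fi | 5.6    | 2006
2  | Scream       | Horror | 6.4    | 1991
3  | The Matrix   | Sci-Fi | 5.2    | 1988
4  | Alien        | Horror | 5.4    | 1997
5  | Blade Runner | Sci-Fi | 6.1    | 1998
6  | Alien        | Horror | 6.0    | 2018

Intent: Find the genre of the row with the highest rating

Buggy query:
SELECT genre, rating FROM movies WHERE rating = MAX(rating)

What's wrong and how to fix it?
Bug: MAX(rating) is an aggregate and cannot be used directly in WHERE

Fix: Wrap MAX in a scalar subquery so WHERE compares against a single value

Corrected query:
SELECT genre, rating FROM movies WHERE rating = (SELECT MAX(rating) FROM movies)

Result:
genre  | rating
-------+-------
Horror | 6.4   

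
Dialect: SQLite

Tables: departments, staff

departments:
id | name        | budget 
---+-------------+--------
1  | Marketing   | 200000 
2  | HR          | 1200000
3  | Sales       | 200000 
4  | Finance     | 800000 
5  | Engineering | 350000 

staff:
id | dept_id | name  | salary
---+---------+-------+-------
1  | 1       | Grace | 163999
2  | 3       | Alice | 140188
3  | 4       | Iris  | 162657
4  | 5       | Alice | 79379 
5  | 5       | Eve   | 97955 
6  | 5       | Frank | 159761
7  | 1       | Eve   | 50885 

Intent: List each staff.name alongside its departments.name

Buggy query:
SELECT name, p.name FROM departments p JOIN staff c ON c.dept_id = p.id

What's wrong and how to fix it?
Bug: 'name' exists in both joined tables, so the database can't tell which one is meant

Fix: Prefix ambiguous columns with the table alias

Corrected query:
SELECT c.name, p.name FROM departments p JOIN staff c ON c.dept_id = p.id

Result:
name  | name       
------+------------
Grace | Marketing  
Alice | Sales      
Iris  | Finance    
Alice | Engineering
Eve   | Engineering
Frank | Engineering
Eve   | Marketing  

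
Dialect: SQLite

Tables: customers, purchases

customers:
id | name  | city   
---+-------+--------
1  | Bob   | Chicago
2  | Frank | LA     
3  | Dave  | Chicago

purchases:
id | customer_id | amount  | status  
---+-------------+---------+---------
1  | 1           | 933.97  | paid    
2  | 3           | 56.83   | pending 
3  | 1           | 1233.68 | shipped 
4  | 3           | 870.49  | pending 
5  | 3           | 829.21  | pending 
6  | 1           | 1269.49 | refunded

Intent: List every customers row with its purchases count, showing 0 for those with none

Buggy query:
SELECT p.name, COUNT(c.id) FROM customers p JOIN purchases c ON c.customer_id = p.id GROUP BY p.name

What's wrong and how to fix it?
Bug: INNER JOIN drops customers rows that have no matching purchases rows

Fix: Switch to LEFT JOIN to retain unmatched parent rows

Corrected query:
SELECT p.name, COUNT(c.id) FROM customers p LEFT JOIN purchases c ON c.customer_id = p.id GROUP BY p.name

Result:
name  | COUNT(c.id)
------+------------
Bob   | 3          
Dave  | 3          
Frank | 0          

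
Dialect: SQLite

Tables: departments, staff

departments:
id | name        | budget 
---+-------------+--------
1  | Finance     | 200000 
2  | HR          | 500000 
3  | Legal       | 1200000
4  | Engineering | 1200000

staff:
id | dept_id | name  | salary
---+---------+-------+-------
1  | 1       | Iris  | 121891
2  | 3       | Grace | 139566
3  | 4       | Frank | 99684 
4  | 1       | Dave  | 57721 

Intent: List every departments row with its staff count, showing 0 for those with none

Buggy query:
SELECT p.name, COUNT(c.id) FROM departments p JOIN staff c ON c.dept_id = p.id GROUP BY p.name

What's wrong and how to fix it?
Bug: An inner join excludes parents with zero children

Fix: Switch to LEFT JOIN to retain unmatched parent rows

Corrected query:
SELECT p.name, COUNT(c.id) FROM departments p LEFT JOIN staff c ON c.dept_id = p.id GROUP BY p.name

Result:
name        | COUNT(c.id)
------------+------------
Engineering | 1          
Finance     | 2          
HR          | 0          
Legal       | 1          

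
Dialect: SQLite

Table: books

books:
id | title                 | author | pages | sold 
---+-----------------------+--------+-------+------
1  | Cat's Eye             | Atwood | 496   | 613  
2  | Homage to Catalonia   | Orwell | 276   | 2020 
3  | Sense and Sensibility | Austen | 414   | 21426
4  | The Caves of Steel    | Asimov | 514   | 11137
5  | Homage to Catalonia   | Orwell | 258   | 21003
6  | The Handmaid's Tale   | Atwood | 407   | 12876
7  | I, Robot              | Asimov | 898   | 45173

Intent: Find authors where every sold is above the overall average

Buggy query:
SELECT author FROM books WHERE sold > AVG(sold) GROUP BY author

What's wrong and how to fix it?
Bug: AVG() is an aggregate; it can't sit directly in WHERE

Fix: Use a subquery for AVG and a HAVING MIN(...) filter so the condition holds for every row in the group

Corrected query:
SELECT author FROM books GROUP BY author HAVING MIN(sold) > (SELECT AVG(sold) FROM books)

Result:
author
------
Austen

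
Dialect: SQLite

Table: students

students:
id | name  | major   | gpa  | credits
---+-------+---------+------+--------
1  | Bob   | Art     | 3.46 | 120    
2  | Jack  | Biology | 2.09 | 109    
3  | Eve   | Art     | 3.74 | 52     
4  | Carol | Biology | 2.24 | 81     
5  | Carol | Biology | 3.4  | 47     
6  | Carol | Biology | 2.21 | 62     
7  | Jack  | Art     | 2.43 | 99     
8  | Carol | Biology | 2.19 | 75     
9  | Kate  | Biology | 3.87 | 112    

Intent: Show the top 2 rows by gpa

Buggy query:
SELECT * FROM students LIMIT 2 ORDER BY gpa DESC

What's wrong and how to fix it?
Bug: ORDER BY cannot follow LIMIT; LIMIT is the final clause

Fix: Sort with ORDER BY, then apply LIMIT

Corrected query:
SELECT * FROM students ORDER BY gpa DESC LIMIT 2

Result:
id | name | major   | gpa  | credits
---+------+---------+------+--------
9  | Kate | Biology | 3.87 | 112    
3  | Eve  | Art     | 3.74 | 52     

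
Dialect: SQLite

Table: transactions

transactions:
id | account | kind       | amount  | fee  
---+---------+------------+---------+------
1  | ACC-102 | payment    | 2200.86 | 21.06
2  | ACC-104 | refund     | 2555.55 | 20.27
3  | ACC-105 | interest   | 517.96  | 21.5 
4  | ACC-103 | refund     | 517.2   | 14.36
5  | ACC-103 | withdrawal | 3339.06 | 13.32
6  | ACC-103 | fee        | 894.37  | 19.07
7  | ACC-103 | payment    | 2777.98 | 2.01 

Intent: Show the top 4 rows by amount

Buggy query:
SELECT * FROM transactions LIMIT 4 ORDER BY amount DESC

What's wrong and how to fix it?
Bug: LIMIT must come after ORDER BY

Fix: Swap the clauses: ORDER BY first, then LIMIT

Corrected query:
SELECT * FROM transactions ORDER BY amount DESC LIMIT 4

Result:
id | account | kind       | amount  | fee  
---+---------+------------+---------+------
5  | ACC-103 | withdrawal | 3339.06 | 13.32
7  | ACC-103 | payment    | 2777.98 | 2.01 
2  | ACC-104 | refund     | 2555.55 | 20.27
1  | ACC-102 | payment    | 2200.86 | 21.06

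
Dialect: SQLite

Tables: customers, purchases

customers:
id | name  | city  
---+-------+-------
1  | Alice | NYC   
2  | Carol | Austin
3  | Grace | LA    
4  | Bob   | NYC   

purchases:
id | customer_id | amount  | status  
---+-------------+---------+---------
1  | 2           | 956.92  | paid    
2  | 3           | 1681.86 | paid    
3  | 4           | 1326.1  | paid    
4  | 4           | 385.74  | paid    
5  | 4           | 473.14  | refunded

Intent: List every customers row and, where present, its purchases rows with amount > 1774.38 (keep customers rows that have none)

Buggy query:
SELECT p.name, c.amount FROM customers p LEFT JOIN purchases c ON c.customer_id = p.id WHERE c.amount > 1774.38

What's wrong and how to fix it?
Bug: Filtering c.amount in WHERE discards the NULL rows produced by LEFT JOIN, turning it into an inner join

Fix: Move the right-table condition into the ON clause so unmatched parents are kept

Corrected query:
SELECT p.name, c.amount FROM customers p LEFT JOIN purchases c ON c.customer_id = p.id AND c.amount > 1774.38

Result:
name  | amount
------+-------
Alice | NULL  
Carol | NULL  
Grace | NULL  
Bob   | NULL  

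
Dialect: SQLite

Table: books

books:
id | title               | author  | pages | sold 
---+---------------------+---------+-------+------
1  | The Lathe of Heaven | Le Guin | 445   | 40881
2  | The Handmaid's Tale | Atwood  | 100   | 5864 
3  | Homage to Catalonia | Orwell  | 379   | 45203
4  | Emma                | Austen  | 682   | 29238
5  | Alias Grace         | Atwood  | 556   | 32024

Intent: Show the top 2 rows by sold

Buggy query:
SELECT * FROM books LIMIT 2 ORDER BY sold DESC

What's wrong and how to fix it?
Bug: LIMIT must come after ORDER BY

Fix: Swap the clauses: ORDER BY first, then LIMIT

Corrected query:
SELECT * FROM books ORDER BY sold DESC LIMIT 2

Result:
id | title               | author  | pages | sold 
---+---------------------+---------+-------+------
3  | Homage to Catalonia | Orwell  | 379   | 45203
1  | The Lathe of Heaven | Le Guin | 445   | 40881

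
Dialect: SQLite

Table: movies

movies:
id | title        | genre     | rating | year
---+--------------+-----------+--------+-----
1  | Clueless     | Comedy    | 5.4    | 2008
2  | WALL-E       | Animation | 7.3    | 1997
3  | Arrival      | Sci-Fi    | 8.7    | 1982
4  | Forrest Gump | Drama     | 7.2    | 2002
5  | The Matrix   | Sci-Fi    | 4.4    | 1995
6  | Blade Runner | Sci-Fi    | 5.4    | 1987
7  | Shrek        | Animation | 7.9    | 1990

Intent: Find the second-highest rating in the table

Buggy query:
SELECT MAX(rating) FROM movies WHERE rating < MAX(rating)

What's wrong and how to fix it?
Bug: MAX(rating) on the right of the comparison is an aggregate-in-WHERE error

Fix: Compute the overall MAX in a subquery, then take MAX of rows below it

Corrected query:
SELECT MAX(rating) FROM movies WHERE rating < (SELECT MAX(rating) FROM movies)

Result:
MAX(rating)
-----------
7.9        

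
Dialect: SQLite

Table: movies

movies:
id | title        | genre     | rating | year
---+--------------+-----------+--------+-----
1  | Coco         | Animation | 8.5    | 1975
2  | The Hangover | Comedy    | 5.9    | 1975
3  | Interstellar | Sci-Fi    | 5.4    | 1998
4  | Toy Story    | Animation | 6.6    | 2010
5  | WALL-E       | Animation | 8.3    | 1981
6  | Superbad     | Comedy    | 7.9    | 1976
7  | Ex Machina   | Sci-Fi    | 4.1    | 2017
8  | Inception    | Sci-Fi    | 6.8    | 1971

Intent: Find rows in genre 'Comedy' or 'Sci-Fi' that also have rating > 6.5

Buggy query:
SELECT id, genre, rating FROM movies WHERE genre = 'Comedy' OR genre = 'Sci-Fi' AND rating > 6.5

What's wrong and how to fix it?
Bug: AND binds tighter than OR, so this parses as genre = 'Comedy' OR (genre = 'Sci-Fi' AND rating > 6.5)

Fix: Group the OR with parentheses (or use IN), then AND the threshold

Corrected query:
SELECT id, genre, rating FROM movies WHERE (genre = 'Comedy' OR genre = 'Sci-Fi') AND rating > 6.5

Result:
id | genre  | rating
---+--------+-------
6  | Comedy | 7.9   
8  | Sci-Fi | 6.8   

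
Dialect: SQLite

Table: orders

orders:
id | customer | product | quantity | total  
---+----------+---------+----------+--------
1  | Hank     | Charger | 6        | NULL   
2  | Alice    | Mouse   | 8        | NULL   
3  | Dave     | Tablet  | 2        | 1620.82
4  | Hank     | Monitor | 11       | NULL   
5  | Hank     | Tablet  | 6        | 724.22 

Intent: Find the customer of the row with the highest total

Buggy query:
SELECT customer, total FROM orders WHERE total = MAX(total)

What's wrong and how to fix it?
Bug: WHERE is evaluated per row; an aggregate over the whole table isn't defined there

Fix: Use a subquery: WHERE total = (SELECT MAX(total) FROM orders)

Corrected query:
SELECT customer, total FROM orders WHERE total = (SELECT MAX(total) FROM orders)

Result:
customer | total  
---------+--------
Dave     | 1620.82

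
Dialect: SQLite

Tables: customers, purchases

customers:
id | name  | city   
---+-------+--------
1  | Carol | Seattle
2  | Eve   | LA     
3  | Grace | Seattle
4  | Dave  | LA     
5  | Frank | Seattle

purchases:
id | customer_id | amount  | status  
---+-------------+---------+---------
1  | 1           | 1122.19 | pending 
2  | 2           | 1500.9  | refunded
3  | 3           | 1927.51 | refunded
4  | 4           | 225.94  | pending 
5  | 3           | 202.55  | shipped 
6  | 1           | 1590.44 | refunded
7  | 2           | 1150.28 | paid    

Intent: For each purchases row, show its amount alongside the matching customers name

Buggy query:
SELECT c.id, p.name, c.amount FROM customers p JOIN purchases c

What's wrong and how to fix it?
Bug: JOIN with no ON clause produces a cartesian product; every purchases row pairs with every customers row

Fix: Add ON c.customer_id = p.id to the JOIN

Corrected query:
SELECT c.id, p.name, c.amount FROM customers p JOIN purchases c ON c.customer_id = p.id

Result:
id | name  | amount 
---+-------+--------
1  | Carol | 1122.19
2  | Eve   | 1500.9 
3  | Grace | 1927.51
4  | Dave  | 225.94 
5  | Grace | 202.55 
6  | Carol | 1590.44
7  | Eve   | 1150.28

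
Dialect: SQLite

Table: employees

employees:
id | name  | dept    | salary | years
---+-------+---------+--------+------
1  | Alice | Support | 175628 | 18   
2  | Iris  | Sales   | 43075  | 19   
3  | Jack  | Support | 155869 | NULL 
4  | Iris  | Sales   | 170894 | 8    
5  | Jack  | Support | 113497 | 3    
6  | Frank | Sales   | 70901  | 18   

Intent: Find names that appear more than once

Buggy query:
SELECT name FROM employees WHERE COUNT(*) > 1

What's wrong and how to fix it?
Bug: WHERE can't reference COUNT(*); aggregates are computed after WHERE

Fix: GROUP BY name, then filter groups with HAVING COUNT(*) > 1

Corrected query:
SELECT name FROM employees GROUP BY name HAVING COUNT(*) > 1

Result:
name
----
Iris
Jack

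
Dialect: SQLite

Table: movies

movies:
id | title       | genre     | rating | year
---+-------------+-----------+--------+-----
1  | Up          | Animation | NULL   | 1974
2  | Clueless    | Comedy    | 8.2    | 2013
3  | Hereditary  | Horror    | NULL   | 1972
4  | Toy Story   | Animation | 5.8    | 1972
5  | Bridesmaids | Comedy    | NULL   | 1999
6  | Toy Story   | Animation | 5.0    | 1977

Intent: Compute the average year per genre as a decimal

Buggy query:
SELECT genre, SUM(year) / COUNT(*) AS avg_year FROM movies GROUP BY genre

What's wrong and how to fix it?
Bug: Both operands are integers, so '/' performs integer division and truncates

Fix: Cast one side to REAL so the division keeps the fractional part

Corrected query:
SELECT genre, SUM(year) * 1.0 / COUNT(*) AS avg_year FROM movies GROUP BY genre

Result:
genre     | avg_year   
----------+------------
Animation | 1974.333333
Comedy    | 2006       
Horror    | 1972       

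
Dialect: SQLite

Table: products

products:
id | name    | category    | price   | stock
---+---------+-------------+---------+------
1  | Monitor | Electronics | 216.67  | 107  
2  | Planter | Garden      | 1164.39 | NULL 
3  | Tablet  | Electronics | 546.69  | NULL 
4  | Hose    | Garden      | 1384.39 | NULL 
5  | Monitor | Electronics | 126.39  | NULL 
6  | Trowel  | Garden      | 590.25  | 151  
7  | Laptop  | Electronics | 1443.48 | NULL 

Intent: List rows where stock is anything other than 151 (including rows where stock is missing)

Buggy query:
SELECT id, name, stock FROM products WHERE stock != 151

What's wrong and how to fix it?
Bug: Inequality against NULL is unknown, not true; rows with NULL are dropped

Fix: Handle NULL separately with IS NULL alongside the inequality

Corrected query:
SELECT id, name, stock FROM products WHERE stock != 151 OR stock IS NULL

Result:
id | name    | stock
---+---------+------
1  | Monitor | 107  
2  | Planter | NULL 
3  | Tablet  | NULL 
4  | Hose    | NULL 
5  | Monitor | NULL 
7  | Laptop  | NULL 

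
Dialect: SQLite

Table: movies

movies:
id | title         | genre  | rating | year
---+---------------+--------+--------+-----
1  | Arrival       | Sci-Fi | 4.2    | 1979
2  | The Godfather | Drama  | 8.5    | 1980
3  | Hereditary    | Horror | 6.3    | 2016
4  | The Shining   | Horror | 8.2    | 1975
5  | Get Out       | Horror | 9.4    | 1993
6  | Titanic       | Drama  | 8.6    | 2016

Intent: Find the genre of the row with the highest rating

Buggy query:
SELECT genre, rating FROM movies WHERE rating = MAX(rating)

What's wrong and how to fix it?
Bug: WHERE is evaluated per row; an aggregate over the whole table isn't defined there

Fix: Wrap MAX in a scalar subquery so WHERE compares against a single value

Corrected query:
SELECT genre, rating FROM movies WHERE rating = (SELECT MAX(rating) FROM movies)

Result:
genre  | rating
-------+-------
Horror | 9.4   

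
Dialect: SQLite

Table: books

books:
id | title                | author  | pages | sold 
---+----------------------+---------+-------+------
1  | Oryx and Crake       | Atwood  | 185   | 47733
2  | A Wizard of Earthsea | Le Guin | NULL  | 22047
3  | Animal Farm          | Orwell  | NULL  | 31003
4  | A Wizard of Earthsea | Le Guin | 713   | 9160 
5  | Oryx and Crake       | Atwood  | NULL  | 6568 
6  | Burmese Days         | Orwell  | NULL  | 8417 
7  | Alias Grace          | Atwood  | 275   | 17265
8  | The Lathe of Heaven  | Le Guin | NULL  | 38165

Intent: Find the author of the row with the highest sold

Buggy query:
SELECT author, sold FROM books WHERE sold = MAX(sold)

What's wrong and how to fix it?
Bug: MAX(sold) is an aggregate and cannot be used directly in WHERE

Fix: Wrap MAX in a scalar subquery so WHERE compares against a single value

Corrected query:
SELECT author, sold FROM books WHERE sold = (SELECT MAX(sold) FROM books)

Result:
author | sold 
-------+------
Atwood | 47733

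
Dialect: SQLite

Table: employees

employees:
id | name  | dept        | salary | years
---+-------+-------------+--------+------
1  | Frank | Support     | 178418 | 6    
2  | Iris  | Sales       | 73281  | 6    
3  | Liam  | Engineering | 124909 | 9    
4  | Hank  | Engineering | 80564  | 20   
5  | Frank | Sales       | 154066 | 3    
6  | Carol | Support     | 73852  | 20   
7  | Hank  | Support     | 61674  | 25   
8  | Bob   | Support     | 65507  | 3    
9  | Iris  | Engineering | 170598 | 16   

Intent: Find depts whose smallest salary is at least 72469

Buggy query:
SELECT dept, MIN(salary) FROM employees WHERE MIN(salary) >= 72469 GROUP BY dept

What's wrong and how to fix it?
Bug: MIN() in WHERE is a misuse of aggregate

Fix: Replace WHERE with HAVING after the GROUP BY

Corrected query:
SELECT dept, MIN(salary) FROM employees GROUP BY dept HAVING MIN(salary) >= 72469

Result:
dept        | MIN(salary)
------------+------------
Engineering | 80564      
Sales       | 73281      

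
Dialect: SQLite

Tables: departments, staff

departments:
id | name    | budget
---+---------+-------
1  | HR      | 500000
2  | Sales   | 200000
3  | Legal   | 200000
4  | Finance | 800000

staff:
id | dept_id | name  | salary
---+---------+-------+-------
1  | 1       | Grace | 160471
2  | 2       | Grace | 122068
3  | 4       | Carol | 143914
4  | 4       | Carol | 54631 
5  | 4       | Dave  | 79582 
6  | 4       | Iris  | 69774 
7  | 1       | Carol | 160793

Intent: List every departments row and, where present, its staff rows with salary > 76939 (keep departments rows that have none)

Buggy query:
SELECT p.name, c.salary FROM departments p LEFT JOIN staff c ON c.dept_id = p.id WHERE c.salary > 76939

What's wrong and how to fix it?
Bug: A WHERE condition on the right-hand table after LEFT JOIN drops unmatched parents

Fix: Move the right-table condition into the ON clause so unmatched parents are kept

Corrected query:
SELECT p.name, c.salary FROM departments p LEFT JOIN staff c ON c.dept_id = p.id AND c.salary > 76939

Result:
name    | salary
--------+-------
HR      | 160471
HR      | 160793
Sales   | 122068
Legal   | NULL  
Finance | 79582 
Finance | 143914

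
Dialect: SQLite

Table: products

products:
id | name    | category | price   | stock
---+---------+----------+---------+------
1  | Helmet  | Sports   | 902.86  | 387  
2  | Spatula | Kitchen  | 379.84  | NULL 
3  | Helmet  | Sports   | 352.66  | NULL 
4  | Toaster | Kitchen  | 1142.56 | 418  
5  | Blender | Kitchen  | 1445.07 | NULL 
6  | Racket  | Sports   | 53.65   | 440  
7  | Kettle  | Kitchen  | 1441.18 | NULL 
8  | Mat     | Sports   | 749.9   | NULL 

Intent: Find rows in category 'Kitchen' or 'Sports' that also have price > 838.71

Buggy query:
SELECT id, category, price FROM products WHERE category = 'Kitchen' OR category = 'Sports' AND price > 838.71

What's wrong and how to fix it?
Bug: Without parentheses, AND is evaluated before OR, so the price filter only applies to the 'Sports' branch

Fix: Group the OR with parentheses (or use IN), then AND the threshold

Corrected query:
SELECT id, category, price FROM products WHERE (category = 'Kitchen' OR category = 'Sports') AND price > 838.71

Result:
id | category | price  
---+----------+--------
1  | Sports   | 902.86 
4  | Kitchen  | 1142.56
5  | Kitchen  | 1445.07
7  | Kitchen  | 1441.18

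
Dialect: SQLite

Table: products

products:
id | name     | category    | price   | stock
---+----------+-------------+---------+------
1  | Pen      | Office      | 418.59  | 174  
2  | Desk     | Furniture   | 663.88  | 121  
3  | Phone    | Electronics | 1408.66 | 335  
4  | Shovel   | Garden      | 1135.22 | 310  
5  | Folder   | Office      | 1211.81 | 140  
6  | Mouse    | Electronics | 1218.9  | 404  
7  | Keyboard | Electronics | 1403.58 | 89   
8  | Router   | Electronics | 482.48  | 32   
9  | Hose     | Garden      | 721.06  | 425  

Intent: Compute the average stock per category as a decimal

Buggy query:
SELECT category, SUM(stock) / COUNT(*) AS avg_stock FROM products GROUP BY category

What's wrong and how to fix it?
Bug: SUM(stock) and COUNT(*) are both integers; the division truncates the fractional part

Fix: Multiply by 1.0 (or CAST to REAL) to force floating-point division

Corrected query:
SELECT category, SUM(stock) * 1.0 / COUNT(*) AS avg_stock FROM products GROUP BY category

Result:
category    | avg_stock
------------+----------
Electronics | 215      
Furniture   | 121      
Garden      | 367.5    
Office      | 157      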